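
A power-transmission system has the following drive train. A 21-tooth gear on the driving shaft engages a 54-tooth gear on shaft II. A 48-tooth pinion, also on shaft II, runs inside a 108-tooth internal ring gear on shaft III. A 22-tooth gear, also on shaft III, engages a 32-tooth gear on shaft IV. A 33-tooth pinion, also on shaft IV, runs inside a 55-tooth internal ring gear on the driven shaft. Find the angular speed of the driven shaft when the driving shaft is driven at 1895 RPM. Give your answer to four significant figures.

135.1 RPM

gear mesh 54/21 = 2.5714 → 1895/2.5714 = 736.94 RPM
internal gear 108/48 = 2.25 → 736.94/2.25 = 327.53 RPM
gear mesh 32/22 = 1.4545 → 327.53/1.4545 = 225.18 RPM
internal gear 55/33 = 1.6667 → 225.18/1.6667 = 135.11 RPM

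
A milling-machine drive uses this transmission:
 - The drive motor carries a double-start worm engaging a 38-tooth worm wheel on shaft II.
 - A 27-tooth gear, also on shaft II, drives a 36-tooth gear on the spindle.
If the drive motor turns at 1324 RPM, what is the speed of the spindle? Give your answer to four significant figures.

worm 38/2 = 19 → 1324/19 = 69.684 RPM
gear mesh 36/27 = 1.3333 → 69.684/1.3333 = 52.263 RPM

52.26 RPM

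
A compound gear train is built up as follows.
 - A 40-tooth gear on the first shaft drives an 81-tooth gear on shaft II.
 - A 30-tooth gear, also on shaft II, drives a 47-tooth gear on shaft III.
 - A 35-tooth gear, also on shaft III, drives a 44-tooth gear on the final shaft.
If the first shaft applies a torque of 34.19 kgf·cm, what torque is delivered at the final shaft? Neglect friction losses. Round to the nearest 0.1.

After the gear mesh (81/40): 34.19 × 2.025 = 69.235 kgf·cm
After the gear mesh (47/30): 69.235 × 1.5667 = 108.47 kgf·cm
After the gear mesh (44/35): 108.47 × 1.2571 = 136.36 kgf·cm

136.4 kgf·cm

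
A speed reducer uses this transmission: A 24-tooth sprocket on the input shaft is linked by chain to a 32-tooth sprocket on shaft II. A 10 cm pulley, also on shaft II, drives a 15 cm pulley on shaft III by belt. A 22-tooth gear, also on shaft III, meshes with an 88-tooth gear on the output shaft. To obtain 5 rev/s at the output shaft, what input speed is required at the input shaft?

Overall ratio R = 1.3333 × 1.5 × 4 = 8.
Required input speed = output speed × R = 5 × 8 = 40 rev/s.

40 rev/s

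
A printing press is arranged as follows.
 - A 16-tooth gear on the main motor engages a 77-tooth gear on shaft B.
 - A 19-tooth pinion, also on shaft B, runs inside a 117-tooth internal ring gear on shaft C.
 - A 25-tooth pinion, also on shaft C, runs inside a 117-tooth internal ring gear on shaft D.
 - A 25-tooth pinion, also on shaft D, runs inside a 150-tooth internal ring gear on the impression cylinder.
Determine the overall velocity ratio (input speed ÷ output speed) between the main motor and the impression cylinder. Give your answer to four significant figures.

832.1

Each stage contributes driven/driver: gear mesh 77/16 = 4.8125, internal gear 117/19 = 6.1579, internal gear 117/25 = 4.68, internal gear 150/25 = 6.
Overall: 4.8125 × 6.1579 × 4.68 × 6 = 832.15.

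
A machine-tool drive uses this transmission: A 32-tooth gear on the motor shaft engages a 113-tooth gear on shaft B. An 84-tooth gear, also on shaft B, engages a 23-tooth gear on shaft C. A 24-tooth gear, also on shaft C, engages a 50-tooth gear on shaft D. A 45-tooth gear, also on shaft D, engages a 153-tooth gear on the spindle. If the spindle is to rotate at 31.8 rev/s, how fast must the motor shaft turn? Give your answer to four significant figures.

217.8 rev/s

Overall ratio R = 3.5312 × 0.27381 × 2.0833 × 3.4 = 6.8488.
Required input speed = output speed × R = 31.8 × 6.8488 = 217.79 rev/s.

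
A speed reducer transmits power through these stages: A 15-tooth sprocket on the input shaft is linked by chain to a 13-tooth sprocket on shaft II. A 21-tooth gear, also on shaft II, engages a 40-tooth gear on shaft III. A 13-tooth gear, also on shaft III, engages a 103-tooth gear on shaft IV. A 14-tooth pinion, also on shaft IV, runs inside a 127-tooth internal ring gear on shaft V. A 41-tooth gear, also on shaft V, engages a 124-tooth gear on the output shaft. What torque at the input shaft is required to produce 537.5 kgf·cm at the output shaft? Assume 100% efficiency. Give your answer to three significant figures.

1.50 kgf·cm

Overall ratio R = 0.86667 × 1.9048 × 7.9231 × 9.0714 × 3.0244 = 358.84.
Input torque = output torque / R = 537.5 / 358.84 = 1.4979 kgf·cm.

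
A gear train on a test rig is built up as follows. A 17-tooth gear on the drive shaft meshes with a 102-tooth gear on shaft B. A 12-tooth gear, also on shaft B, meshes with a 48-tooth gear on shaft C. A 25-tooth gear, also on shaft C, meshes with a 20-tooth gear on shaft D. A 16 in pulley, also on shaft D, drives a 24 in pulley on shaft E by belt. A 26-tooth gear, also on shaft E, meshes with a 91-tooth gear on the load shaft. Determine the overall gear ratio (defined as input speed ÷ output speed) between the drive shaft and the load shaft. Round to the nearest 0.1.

100.8

Each stage contributes driven/driver: gear mesh 102/17 = 6, gear mesh 48/12 = 4, gear mesh 20/25 = 0.8, belt 24/16 = 1.5, gear mesh 91/26 = 3.5.
Overall: 6 × 4 × 0.8 × 1.5 × 3.5 = 100.8.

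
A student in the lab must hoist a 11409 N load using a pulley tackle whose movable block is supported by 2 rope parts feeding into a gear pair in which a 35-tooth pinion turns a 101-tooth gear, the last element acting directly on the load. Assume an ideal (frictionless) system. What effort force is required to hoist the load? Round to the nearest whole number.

1977 N

Block-and-tackle MA = number of supporting rope parts = 2.
Gear pair MA = 101/35 = 2.8857.
Combined ideal MA = 2 × 2.8857 = 5.7714.
Effort = load / MA = 11409 / 5.7714 = 1976.8 N.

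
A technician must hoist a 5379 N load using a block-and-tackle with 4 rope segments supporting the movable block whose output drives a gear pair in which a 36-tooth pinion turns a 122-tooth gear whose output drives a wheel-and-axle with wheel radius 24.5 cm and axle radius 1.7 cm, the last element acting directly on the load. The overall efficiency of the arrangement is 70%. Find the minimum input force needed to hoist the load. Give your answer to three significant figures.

39.3 N

Block-and-tackle MA = number of supporting rope parts = 4.
Gear pair MA = 122/36 = 3.3889.
Wheel-and-axle MA = R/r = 24.5/1.7 = 14.412.
Combined ideal MA = 4 × 3.3889 × 14.412 = 195.36.
Actual MA = 195.36 × 0.70 = 136.75.
Effort = load / actual MA = 5379 / 136.75 = 39.334 N.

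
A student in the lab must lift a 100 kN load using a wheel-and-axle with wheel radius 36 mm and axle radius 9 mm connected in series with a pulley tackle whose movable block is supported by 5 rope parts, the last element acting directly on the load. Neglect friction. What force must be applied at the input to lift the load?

5 kN

Wheel-and-axle MA = R/r = 36/9 = 4.
Block-and-tackle MA = number of supporting rope parts = 5.
Combined ideal MA = 4 × 5 = 20.
Effort = load / MA = 100 / 20 = 5 kN.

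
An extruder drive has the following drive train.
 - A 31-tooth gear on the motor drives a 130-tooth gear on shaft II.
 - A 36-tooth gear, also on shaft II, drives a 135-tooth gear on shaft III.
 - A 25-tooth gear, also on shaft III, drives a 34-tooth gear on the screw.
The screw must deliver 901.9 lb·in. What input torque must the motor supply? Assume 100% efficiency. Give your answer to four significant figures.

42.17 lb·in

Overall ratio R = 4.1935 × 3.75 × 1.36 = 21.387.
Input torque = output torque / R = 901.9 / 21.387 = 42.17 lb·in.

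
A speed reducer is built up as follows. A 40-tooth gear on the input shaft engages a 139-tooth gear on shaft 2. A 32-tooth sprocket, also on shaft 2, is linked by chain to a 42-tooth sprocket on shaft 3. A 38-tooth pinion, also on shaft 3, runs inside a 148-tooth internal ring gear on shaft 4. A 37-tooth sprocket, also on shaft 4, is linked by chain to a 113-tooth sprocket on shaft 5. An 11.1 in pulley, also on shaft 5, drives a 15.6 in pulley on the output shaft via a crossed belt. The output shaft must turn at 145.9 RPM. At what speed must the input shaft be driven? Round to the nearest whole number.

11124 RPM

Overall ratio R = 3.475 × 1.3125 × 3.8947 × 3.0541 × 1.4054 = 76.245.
Required input speed = output speed × R = 145.9 × 76.245 = 11124 RPM.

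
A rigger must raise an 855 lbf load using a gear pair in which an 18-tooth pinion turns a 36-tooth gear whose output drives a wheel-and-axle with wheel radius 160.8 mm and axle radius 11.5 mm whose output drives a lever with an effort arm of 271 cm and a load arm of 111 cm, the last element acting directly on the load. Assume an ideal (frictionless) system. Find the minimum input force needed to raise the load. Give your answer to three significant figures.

Gear pair MA = 36/18 = 2.
Wheel-and-axle MA = R/r = 160.8/11.5 = 13.983.
Lever MA = effort arm / load arm = 271/111 = 2.4414.
Combined ideal MA = 2 × 13.983 × 2.4414 = 68.275.
Effort = load / MA = 855 / 68.275 = 12.523 lbf.

12.5 lbf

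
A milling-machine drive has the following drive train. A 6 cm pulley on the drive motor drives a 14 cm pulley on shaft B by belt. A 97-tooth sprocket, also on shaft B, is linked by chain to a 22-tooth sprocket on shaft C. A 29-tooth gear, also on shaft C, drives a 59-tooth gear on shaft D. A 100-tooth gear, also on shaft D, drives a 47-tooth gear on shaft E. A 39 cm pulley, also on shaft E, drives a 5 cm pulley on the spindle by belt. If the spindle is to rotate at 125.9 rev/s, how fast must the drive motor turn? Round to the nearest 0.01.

8.17 rev/s

Overall ratio R = 2.3333 × 0.2268 × 2.0345 × 0.47 × 0.12821 = 0.064876.
Required input speed = output speed × R = 125.9 × 0.064876 = 8.1679 rev/s.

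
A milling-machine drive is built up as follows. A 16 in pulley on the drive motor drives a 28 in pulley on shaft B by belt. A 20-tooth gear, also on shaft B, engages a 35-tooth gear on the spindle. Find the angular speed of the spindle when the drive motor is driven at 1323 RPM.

432 RPM

Belt: ratio = 28/16 = 1.75, so shaft B turns at 1323 / 1.75 = 756 RPM.
Gear mesh: ratio = 35/20 = 1.75, so the spindle turns at 756 / 1.75 = 432 RPM.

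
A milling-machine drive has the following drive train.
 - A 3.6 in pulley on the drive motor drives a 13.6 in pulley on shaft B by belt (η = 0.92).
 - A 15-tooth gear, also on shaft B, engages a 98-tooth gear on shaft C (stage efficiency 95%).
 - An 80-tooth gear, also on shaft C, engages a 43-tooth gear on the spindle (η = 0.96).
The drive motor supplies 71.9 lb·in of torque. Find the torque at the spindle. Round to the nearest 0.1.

800.3 lb·in

Belt: ratio = 13.6/3.6 = 3.7778; torque at shaft B = 71.9 × 3.7778 × 0.92 = 249.89 lb·in.
Gear mesh: ratio = 98/15 = 6.5333; torque at shaft C = 249.89 × 6.5333 × 0.95 = 1551 lb·in.
Gear mesh: ratio = 43/80 = 0.5375; torque at the spindle = 1551 × 0.5375 × 0.96 = 800.32 lb·in.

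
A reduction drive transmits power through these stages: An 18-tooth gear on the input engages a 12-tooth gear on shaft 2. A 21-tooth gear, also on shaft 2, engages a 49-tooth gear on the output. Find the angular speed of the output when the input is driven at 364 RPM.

234 RPM

gear mesh 12/18 = 0.66667 → 364/0.66667 = 546 RPM
gear mesh 49/21 = 2.3333 → 546/2.3333 = 234 RPM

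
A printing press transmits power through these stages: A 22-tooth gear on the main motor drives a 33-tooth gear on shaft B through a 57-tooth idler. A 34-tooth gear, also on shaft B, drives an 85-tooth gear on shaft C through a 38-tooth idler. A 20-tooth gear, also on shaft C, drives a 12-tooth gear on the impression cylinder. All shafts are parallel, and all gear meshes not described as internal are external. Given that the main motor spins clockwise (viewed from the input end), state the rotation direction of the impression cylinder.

counterclockwise

the main motor → shaft B: driver → idler → driven is 2 external meshes, 2 reversals → CW.
shaft B → shaft C: driver → idler → driven is 2 external meshes, 2 reversals → CW.
shaft C → the impression cylinder: external mesh, 1 reversal → CCW.
5 reversals in total — an odd number — so the impression cylinder turns opposite to the main motor.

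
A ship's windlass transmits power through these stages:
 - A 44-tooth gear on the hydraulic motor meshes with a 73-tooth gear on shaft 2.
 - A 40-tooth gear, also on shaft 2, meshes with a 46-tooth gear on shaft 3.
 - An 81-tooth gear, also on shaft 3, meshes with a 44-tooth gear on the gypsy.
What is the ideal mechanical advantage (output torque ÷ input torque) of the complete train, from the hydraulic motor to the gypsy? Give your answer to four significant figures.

1.036

Each stage contributes driven/driver: gear mesh 73/44 = 1.6591, gear mesh 46/40 = 1.15, gear mesh 44/81 = 0.54321.
Overall: 1.6591 × 1.15 × 0.54321 = 1.0364.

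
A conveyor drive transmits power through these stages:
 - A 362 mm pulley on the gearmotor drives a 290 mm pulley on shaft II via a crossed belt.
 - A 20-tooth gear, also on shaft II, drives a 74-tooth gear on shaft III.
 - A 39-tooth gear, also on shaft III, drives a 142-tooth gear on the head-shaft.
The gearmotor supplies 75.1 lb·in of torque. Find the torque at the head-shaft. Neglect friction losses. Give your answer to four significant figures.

810.5 lb·in

After the belt (290/362): 75.1 × 0.8011 = 60.163 lb·in
After the gear mesh (74/20): 60.163 × 3.7 = 222.6 lb·in
After the gear mesh (142/39): 222.6 × 3.641 = 810.5 lb·in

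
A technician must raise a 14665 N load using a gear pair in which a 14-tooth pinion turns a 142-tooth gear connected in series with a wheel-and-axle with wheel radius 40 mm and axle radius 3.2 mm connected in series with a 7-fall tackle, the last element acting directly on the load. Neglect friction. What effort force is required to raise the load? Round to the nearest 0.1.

Gear pair MA = 142/14 = 10.143.
Wheel-and-axle MA = R/r = 40/3.2 = 12.5.
Block-and-tackle MA = number of supporting rope parts = 7.
Combined ideal MA = 10.143 × 12.5 × 7 = 887.5.
Effort = load / MA = 14665 / 887.5 = 16.524 N.

16.5 N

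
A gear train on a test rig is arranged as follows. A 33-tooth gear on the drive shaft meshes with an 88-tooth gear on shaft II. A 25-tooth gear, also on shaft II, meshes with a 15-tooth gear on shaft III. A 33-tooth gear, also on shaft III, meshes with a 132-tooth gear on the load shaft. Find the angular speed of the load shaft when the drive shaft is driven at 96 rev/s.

Gear mesh: ratio = 88/33 = 2.6667, so shaft II turns at 96 / 2.6667 = 36 rev/s.
Gear mesh: ratio = 15/25 = 0.6, so shaft III turns at 36 / 0.6 = 60 rev/s.
Gear mesh: ratio = 132/33 = 4, so the load shaft turns at 60 / 4 = 15 rev/s.

15 rev/s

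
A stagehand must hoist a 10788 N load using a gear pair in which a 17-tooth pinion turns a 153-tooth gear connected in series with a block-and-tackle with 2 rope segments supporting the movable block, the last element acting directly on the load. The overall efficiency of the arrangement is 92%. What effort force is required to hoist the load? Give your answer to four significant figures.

Gear pair MA = 153/17 = 9.
Block-and-tackle MA = number of supporting rope parts = 2.
Combined ideal MA = 9 × 2 = 18.
Actual MA = 18 × 0.92 = 16.56.
Effort = load / actual MA = 10788 / 16.56 = 651.45 N.

651.4 N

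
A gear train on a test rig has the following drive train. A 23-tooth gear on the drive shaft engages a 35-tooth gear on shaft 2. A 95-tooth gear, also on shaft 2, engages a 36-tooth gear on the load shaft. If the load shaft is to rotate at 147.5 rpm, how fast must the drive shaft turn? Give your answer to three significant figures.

85.1 rpm

Overall ratio R = 1.5217 × 0.37895 = 0.57666.
Required input speed = output speed × R = 147.5 × 0.57666 = 85.057 rpm.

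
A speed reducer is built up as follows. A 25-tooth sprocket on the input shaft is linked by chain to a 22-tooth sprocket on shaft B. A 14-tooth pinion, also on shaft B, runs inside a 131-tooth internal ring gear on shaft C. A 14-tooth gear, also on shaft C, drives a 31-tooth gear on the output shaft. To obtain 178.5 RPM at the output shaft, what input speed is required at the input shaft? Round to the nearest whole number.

3255 RPM

Overall ratio R = 0.88 × 9.3571 × 2.2143 = 18.233.
Required input speed = output speed × R = 178.5 × 18.233 = 3254.6 RPM.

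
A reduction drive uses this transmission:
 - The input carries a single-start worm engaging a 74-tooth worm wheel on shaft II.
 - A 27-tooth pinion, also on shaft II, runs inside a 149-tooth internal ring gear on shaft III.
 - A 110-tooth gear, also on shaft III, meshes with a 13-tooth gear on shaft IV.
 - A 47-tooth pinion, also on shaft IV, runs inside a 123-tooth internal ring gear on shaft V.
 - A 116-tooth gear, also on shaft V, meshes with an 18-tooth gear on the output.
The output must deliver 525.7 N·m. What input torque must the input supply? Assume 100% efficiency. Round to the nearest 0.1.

Overall ratio R = 74 × 5.5185 × 0.11818 × 2.617 × 0.15517 = 19.599.
Input torque = output torque / R = 525.7 / 19.599 = 26.823 N·m.

26.8 N·m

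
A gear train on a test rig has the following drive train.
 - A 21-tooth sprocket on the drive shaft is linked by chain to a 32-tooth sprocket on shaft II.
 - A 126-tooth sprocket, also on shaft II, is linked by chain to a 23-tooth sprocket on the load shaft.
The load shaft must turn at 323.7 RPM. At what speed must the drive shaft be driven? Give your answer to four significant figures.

Overall ratio R = 1.5238 × 0.18254 = 0.27816.
Required input speed = output speed × R = 323.7 × 0.27816 = 90.039 RPM.

90.04 RPM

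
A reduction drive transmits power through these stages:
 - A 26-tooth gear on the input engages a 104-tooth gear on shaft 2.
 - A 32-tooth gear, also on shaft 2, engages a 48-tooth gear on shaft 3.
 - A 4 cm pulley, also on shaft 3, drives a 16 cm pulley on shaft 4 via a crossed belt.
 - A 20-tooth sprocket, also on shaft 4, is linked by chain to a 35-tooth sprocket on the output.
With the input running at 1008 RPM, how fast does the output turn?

gear mesh 104/26 = 4 → 1008/4 = 252 RPM
gear mesh 48/32 = 1.5 → 252/1.5 = 168 RPM
belt 16/4 = 4 → 168/4 = 42 RPM
chain 35/20 = 1.75 → 42/1.75 = 24 RPM

24 RPM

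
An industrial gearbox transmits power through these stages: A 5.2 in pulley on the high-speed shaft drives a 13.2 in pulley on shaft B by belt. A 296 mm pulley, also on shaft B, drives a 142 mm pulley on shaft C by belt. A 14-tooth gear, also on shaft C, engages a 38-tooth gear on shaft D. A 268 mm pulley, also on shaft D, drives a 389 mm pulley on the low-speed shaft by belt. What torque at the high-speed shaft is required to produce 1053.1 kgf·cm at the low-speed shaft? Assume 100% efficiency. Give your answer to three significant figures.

219 kgf·cm

Overall ratio R = 2.5385 × 0.47973 × 2.7143 × 1.4515 = 4.7977.
Input torque = output torque / R = 1053.1 / 4.7977 = 219.5 kgf·cm.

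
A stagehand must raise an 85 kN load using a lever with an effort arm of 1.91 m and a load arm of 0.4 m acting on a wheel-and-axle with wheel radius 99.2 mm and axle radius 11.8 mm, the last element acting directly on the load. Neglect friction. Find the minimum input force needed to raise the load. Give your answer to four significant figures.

Lever MA = effort arm / load arm = 1.91/0.4 = 4.775.
Wheel-and-axle MA = R/r = 99.2/11.8 = 8.4068.
Combined ideal MA = 4.775 × 8.4068 = 40.142.
Effort = load / MA = 85 / 40.142 = 2.1175 kN.

2.117 kN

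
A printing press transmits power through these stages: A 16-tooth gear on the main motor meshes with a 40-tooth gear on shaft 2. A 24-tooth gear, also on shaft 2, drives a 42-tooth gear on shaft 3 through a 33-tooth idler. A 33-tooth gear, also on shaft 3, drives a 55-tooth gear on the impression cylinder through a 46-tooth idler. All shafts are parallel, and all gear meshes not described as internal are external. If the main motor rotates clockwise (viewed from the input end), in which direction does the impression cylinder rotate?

the main motor → shaft 2: external mesh, 1 reversal → CCW.
shaft 2 → shaft 3: driver → idler → driven is 2 external meshes, 2 reversals → CCW.
shaft 3 → the impression cylinder: driver → idler → driven is 2 external meshes, 2 reversals → CCW.
5 reversals in total — an odd number — so the impression cylinder turns opposite to the main motor.

counterclockwise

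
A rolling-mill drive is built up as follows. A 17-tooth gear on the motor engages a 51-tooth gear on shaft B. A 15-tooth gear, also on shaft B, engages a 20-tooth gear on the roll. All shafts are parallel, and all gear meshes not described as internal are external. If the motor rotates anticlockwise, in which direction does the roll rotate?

the motor → shaft B: external mesh, 1 reversal → CW.
shaft B → the roll: external mesh, 1 reversal → CCW.
2 reversals in total — an even number — so the roll turns the same way as the motor.

anticlockwise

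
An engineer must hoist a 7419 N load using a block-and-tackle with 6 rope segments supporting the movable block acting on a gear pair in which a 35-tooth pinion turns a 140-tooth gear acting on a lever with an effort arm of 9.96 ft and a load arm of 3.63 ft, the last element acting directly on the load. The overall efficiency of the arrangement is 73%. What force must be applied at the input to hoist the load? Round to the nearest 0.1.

154.3 N

Block-and-tackle MA = number of supporting rope parts = 6.
Gear pair MA = 140/35 = 4.
Lever MA = effort arm / load arm = 9.96/3.63 = 2.7438.
Combined ideal MA = 6 × 4 × 2.7438 = 65.851.
Actual MA = 65.851 × 0.73 = 48.071.
Effort = load / actual MA = 7419 / 48.071 = 154.33 N.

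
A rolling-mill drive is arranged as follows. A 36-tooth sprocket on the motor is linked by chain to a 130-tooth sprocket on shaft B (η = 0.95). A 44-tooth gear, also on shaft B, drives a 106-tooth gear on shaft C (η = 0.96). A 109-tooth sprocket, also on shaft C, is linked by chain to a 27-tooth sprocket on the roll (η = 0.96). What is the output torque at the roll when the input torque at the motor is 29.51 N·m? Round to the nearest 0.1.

After the chain (130/36): 29.51 × 3.6111 × 0.95 = 101.24 N·m
After the gear mesh (106/44): 101.24 × 2.4091 × 0.96 = 234.13 N·m
After the chain (27/109): 234.13 × 0.24771 × 0.96 = 55.676 N·m

55.7 N·m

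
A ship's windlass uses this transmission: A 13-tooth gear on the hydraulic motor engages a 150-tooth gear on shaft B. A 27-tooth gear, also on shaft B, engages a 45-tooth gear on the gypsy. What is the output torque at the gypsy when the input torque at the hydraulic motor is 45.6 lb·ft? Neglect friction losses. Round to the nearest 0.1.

gear mesh 150/13 = 11.538 → τ = 45.6·11.538 = 526.15 lb·ft
gear mesh 45/27 = 1.6667 → τ = 526.15·1.6667 = 876.92 lb·ft

876.9 lb·ft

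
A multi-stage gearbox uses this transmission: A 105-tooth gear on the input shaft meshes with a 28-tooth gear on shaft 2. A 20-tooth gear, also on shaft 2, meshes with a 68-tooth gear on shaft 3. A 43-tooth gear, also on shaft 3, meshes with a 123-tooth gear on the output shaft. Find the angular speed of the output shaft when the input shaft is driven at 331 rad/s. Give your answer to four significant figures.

the input shaft → shaft 2 (gear mesh, 28/105): 331 ÷ 0.26667 = 1241.2 rad/s
shaft 2 → shaft 3 (gear mesh, 68/20): 1241.2 ÷ 3.4 = 365.07 rad/s
shaft 3 → the output shaft (gear mesh, 123/43): 365.07 ÷ 2.8605 = 127.63 rad/s

127.6 rad/s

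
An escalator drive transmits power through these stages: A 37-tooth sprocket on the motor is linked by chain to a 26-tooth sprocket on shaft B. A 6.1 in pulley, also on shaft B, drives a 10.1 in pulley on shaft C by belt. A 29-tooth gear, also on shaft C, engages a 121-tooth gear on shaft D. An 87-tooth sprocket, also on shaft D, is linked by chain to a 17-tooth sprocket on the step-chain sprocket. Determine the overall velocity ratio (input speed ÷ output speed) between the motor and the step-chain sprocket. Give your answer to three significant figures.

0.949

Each stage contributes driven/driver: chain 26/37 = 0.7027, belt 10.1/6.1 = 1.6557, gear mesh 121/29 = 4.1724, chain 17/87 = 0.1954.
Overall: 0.7027 × 1.6557 × 4.1724 × 0.1954 = 0.94859.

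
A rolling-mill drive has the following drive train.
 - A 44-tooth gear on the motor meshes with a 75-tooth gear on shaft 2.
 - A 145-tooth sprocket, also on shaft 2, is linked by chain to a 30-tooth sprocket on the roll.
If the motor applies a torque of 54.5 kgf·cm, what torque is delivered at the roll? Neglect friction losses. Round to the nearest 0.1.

Gear mesh: ratio = 75/44 = 1.7045; torque at shaft 2 = 54.5 × 1.7045 = 92.898 kgf·cm.
Chain: ratio = 30/145 = 0.2069; torque at the roll = 92.898 × 0.2069 = 19.22 kgf·cm.

19.2 kgf·cm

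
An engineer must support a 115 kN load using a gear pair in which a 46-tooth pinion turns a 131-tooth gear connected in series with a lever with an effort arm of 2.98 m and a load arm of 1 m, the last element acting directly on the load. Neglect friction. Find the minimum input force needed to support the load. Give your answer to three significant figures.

13.6 kN

Gear pair MA = 131/46 = 2.8478.
Lever MA = effort arm / load arm = 2.98/1 = 2.98.
Combined ideal MA = 2.8478 × 2.98 = 8.4865.
Effort = load / MA = 115 / 8.4865 = 13.551 kN.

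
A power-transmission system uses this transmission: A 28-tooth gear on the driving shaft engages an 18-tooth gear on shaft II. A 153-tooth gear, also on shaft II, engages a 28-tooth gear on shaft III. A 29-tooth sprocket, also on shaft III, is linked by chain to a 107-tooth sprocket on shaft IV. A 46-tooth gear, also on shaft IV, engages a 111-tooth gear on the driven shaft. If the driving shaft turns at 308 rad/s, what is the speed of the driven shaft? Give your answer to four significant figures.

294.0 rad/s

the driving shaft → shaft II (gear mesh, 18/28): 308 ÷ 0.64286 = 479.11 rad/s
shaft II → shaft III (gear mesh, 28/153): 479.11 ÷ 0.18301 = 2618 rad/s
shaft III → shaft IV (chain, 107/29): 2618 ÷ 3.6897 = 709.55 rad/s
shaft IV → the driven shaft (gear mesh, 111/46): 709.55 ÷ 2.413 = 294.05 rad/s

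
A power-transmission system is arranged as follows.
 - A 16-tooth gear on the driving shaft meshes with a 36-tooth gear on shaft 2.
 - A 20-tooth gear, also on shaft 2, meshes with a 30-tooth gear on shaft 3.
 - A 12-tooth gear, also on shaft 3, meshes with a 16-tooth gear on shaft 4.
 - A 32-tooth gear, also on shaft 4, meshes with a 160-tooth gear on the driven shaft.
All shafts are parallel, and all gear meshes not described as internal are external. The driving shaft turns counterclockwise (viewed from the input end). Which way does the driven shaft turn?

counterclockwise

the driving shaft → shaft 2: external mesh, 1 reversal → CW.
shaft 2 → shaft 3: external mesh, 1 reversal → CCW.
shaft 3 → shaft 4: external mesh, 1 reversal → CW.
shaft 4 → the driven shaft: external mesh, 1 reversal → CCW.
4 reversals in total — an even number — so the driven shaft turns the same way as the driving shaft.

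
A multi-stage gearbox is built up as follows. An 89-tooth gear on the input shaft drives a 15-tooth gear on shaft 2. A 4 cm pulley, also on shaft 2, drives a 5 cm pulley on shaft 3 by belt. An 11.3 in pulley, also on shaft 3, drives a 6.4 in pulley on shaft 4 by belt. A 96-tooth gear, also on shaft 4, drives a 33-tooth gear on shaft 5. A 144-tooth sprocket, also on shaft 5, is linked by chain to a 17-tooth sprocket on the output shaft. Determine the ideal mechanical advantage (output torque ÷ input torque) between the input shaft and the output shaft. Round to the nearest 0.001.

Each stage contributes driven/driver: gear mesh 15/89 = 0.16854, belt 5/4 = 1.25, belt 6.4/11.3 = 0.56637, gear mesh 33/96 = 0.34375, chain 17/144 = 0.11806.
Overall: 0.16854 × 1.25 × 0.56637 × 0.34375 × 0.11806 = 0.0048422.

0.005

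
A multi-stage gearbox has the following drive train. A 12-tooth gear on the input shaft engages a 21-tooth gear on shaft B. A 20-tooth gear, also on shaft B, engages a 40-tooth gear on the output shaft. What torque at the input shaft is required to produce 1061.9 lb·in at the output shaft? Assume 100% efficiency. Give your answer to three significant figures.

303 lb·in

Overall ratio R = 1.75 × 2 = 3.5.
Input torque = output torque / R = 1061.9 / 3.5 = 303.4 lb·in.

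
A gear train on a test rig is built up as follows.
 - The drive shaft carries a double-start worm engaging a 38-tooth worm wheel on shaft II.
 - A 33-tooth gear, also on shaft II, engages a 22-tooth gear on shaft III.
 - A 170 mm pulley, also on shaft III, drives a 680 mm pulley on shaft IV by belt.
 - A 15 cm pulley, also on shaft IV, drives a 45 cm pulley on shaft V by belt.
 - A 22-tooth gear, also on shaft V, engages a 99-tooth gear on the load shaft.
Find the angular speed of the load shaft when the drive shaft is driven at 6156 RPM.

worm 38/2 = 19 → 6156/19 = 324 RPM
gear mesh 22/33 = 0.66667 → 324/0.66667 = 486 RPM
belt 680/170 = 4 → 486/4 = 121.5 RPM
belt 45/15 = 3 → 121.5/3 = 40.5 RPM
gear mesh 99/22 = 4.5 → 40.5/4.5 = 9 RPM

9 RPM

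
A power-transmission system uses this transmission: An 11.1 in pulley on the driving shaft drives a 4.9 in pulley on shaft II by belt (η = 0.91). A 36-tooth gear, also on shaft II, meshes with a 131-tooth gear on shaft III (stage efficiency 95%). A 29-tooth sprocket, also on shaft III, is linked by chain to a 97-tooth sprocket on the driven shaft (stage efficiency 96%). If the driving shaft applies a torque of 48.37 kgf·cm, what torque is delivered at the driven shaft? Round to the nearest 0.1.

After the belt (4.9/11.1): 48.37 × 0.44144 × 0.91 = 19.431 kgf·cm
After the gear mesh (131/36): 19.431 × 3.6389 × 0.95 = 67.171 kgf·cm
After the chain (97/29): 67.171 × 3.3448 × 0.96 = 215.69 kgf·cm

215.7 kgf·cm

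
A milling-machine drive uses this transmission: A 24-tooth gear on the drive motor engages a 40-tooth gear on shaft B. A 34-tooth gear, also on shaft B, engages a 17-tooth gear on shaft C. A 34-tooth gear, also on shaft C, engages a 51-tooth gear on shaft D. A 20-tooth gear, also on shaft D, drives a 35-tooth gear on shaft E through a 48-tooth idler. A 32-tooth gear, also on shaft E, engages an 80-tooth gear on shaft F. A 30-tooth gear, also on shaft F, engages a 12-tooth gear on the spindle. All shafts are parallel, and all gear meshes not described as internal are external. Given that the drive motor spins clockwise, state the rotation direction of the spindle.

counterclockwise

the drive motor → shaft B: external mesh, 1 reversal → CCW.
shaft B → shaft C: external mesh, 1 reversal → CW.
shaft C → shaft D: external mesh, 1 reversal → CCW.
shaft D → shaft E: driver → idler → driven is 2 external meshes, 2 reversals → CCW.
shaft E → shaft F: external mesh, 1 reversal → CW.
shaft F → the spindle: external mesh, 1 reversal → CCW.
7 reversals in total — an odd number — so the spindle turns opposite to the drive motor.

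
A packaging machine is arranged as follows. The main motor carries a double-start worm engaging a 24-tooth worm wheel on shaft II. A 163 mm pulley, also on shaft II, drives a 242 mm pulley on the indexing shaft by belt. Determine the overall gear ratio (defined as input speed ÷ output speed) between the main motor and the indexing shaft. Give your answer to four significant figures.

17.82

Each stage contributes driven/driver: worm 24/2 = 12, belt 242/163 = 1.4847.
Overall: 12 × 1.4847 = 17.816.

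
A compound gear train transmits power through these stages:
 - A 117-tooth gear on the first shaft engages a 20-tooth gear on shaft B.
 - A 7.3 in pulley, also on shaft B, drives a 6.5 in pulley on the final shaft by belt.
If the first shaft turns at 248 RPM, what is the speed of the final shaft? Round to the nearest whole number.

1629 RPM

Gear mesh: ratio = 20/117 = 0.17094, so shaft B turns at 248 / 0.17094 = 1450.8 RPM.
Belt: ratio = 6.5/7.3 = 0.89041, so the final shaft turns at 1450.8 / 0.89041 = 1629.4 RPM.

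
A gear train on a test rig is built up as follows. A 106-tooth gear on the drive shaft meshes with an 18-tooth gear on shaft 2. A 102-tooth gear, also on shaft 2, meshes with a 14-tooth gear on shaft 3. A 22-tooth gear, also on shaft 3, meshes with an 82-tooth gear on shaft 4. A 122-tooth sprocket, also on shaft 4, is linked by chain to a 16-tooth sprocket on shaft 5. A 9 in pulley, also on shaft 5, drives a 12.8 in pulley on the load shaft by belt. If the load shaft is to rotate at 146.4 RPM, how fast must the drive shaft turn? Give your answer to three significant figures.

Overall ratio R = 0.16981 × 0.13725 × 3.7273 × 0.13115 × 1.4222 = 0.016204.
Required input speed = output speed × R = 146.4 × 0.016204 = 2.3722 RPM.

2.37 RPM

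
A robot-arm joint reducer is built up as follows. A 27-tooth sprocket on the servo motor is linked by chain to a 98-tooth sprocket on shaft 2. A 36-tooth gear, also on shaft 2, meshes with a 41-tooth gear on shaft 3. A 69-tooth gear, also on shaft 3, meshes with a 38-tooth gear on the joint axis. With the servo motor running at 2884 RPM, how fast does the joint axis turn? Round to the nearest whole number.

Chain: ratio = 98/27 = 3.6296, so shaft 2 turns at 2884 / 3.6296 = 794.57 RPM.
Gear mesh: ratio = 41/36 = 1.1389, so shaft 3 turns at 794.57 / 1.1389 = 697.67 RPM.
Gear mesh: ratio = 38/69 = 0.55072, so the joint axis turns at 697.67 / 0.55072 = 1266.8 RPM.

1267 RPM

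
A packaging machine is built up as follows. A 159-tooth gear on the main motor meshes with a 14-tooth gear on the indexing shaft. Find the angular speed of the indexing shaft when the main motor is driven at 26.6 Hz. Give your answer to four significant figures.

302.1 Hz

Gear mesh: ratio = 14/159 = 0.08805, so the indexing shaft turns at 26.6 / 0.08805 = 302.1 Hz.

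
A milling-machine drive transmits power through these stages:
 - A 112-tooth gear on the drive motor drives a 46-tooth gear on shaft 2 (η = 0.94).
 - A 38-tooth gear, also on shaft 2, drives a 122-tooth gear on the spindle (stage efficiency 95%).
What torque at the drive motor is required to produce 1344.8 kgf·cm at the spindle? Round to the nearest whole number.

Overall ratio R = 0.41071 × 3.2105 = 1.3186; overall efficiency η = 0.94 × 0.95 = 0.8930.
Input torque = output torque / (R × η) = 1344.8 / (1.3186 × 0.8930) = 1142.1 kgf·cm.

1142 kgf·cm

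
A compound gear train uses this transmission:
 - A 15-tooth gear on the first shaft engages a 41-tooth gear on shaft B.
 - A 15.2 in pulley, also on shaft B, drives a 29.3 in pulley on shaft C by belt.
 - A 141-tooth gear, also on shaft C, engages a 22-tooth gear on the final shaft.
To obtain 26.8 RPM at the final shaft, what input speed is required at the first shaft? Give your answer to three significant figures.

22.0 RPM

Overall ratio R = 2.7333 × 1.9276 × 0.15603 = 0.82209.
Required input speed = output speed × R = 26.8 × 0.82209 = 22.032 RPM.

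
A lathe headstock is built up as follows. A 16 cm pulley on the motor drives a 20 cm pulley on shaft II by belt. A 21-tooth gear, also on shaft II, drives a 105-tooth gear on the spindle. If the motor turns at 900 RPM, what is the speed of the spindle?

the motor → shaft II (belt, 20/16): 900 ÷ 1.25 = 720 RPM
shaft II → the spindle (gear mesh, 105/21): 720 ÷ 5 = 144 RPM

144 RPM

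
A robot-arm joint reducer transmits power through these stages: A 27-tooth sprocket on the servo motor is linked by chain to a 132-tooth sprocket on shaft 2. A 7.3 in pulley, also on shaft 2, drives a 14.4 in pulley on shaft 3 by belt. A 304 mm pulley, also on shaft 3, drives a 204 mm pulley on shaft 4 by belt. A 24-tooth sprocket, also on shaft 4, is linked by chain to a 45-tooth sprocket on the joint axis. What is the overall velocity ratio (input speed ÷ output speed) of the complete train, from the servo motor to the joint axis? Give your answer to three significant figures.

Each stage contributes driven/driver: chain 132/27 = 4.8889, belt 14.4/7.3 = 1.9726, belt 204/304 = 0.67105, chain 45/24 = 1.875.
Overall: 4.8889 × 1.9726 × 0.67105 × 1.875 = 12.134.

12.1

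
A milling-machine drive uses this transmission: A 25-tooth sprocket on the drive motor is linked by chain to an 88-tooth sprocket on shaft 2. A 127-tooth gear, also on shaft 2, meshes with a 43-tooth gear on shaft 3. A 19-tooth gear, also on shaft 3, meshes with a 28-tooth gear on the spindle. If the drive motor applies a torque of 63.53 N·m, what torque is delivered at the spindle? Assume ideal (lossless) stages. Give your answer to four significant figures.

111.6 N·m

Chain: ratio = 88/25 = 3.52; torque at shaft 2 = 63.53 × 3.52 = 223.63 N·m.
Gear mesh: ratio = 43/127 = 0.33858; torque at shaft 3 = 223.63 × 0.33858 = 75.716 N·m.
Gear mesh: ratio = 28/19 = 1.4737; torque at the spindle = 75.716 × 1.4737 = 111.58 N·m.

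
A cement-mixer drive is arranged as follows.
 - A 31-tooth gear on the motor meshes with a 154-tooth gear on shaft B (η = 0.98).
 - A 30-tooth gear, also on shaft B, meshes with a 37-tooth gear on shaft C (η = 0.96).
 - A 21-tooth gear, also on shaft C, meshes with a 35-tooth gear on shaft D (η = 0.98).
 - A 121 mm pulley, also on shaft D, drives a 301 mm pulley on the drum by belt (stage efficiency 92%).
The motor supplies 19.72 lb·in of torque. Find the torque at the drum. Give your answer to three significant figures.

Gear mesh: ratio = 154/31 = 4.9677; torque at shaft B = 19.72 × 4.9677 × 0.98 = 96.005 lb·in.
Gear mesh: ratio = 37/30 = 1.2333; torque at shaft C = 96.005 × 1.2333 × 0.96 = 113.67 lb·in.
Gear mesh: ratio = 35/21 = 1.6667; torque at shaft D = 113.67 × 1.6667 × 0.98 = 185.66 lb·in.
Belt: ratio = 301/121 = 2.4876; torque at the drum = 185.66 × 2.4876 × 0.92 = 424.9 lb·in.

425 lb·in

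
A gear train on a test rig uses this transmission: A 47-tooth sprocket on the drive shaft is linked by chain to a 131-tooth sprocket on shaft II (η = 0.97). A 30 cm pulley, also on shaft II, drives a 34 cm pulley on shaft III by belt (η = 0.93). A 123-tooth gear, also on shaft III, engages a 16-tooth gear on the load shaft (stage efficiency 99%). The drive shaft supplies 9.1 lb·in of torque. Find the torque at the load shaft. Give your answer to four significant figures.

chain 131/47 = 2.7872 → τ = 9.1·2.7872·0.97 = 24.603 lb·in
belt 34/30 = 1.1333 → τ = 24.603·1.1333·0.93 = 25.931 lb·in
gear mesh 16/123 = 0.13008 → τ = 25.931·0.13008·0.99 = 3.3395 lb·in

3.339 lb·in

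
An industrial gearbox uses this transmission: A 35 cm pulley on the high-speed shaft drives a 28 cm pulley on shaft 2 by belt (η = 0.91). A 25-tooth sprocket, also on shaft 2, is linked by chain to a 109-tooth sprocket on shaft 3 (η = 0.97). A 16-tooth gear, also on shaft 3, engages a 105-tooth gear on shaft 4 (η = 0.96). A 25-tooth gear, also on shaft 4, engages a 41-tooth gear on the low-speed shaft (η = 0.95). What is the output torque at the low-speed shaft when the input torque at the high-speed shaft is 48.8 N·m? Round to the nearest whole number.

belt 28/35 = 0.8 → τ = 48.8·0.8·0.91 = 35.526 N·m
chain 109/25 = 4.36 → τ = 35.526·4.36·0.97 = 150.25 N·m
gear mesh 105/16 = 6.5625 → τ = 150.25·6.5625·0.96 = 946.56 N·m
gear mesh 41/25 = 1.64 → τ = 946.56·1.64·0.95 = 1474.7 N·m

1475 N·m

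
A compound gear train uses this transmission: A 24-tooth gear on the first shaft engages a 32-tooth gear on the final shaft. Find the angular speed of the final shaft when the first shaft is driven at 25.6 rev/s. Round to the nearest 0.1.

the first shaft → the final shaft (gear mesh, 32/24): 25.6 ÷ 1.3333 = 19.2 rev/s

19.2 rev/s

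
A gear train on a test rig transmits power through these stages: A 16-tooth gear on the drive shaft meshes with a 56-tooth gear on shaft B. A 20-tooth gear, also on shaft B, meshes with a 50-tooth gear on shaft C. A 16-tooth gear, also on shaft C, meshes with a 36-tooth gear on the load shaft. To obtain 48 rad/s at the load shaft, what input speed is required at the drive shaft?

Overall ratio R = 3.5 × 2.5 × 2.25 = 19.688.
Required input speed = output speed × R = 48 × 19.688 = 945 rad/s.

945 rad/s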